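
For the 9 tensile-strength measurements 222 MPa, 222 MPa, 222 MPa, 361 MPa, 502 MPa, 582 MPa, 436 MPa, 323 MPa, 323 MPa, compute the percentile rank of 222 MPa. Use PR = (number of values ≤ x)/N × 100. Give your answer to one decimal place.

N = 9.
Strictly below 222: 0. Equal to 222: 3.
PR = 3/9 × 100 = 33.3

33.3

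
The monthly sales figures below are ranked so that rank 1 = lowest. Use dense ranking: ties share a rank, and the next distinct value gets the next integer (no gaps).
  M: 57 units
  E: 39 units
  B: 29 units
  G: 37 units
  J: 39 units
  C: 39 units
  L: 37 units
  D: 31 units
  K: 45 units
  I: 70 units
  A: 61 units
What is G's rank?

3

Sorted (ascending): 29, 31, 37, 37, 39, 39, 39, 45, 57, 61, 70
The 2 values of 37 share dense rank 3.
The 3 values of 39 share dense rank 4.
Remaining distinct values take the next consecutive integers.
G has value 37 units → rank 3.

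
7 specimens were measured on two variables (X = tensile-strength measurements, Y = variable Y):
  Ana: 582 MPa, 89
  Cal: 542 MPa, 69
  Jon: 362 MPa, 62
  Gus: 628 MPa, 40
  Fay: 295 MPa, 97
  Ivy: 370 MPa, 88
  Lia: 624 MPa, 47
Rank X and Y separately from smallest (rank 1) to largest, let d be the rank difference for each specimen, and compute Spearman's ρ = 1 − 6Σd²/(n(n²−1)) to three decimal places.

-0.679

Ranks of variable 1: 5, 4, 2, 7, 1, 3, 6
Ranks of variable 2: 6, 4, 3, 1, 7, 5, 2
d = r₁ − r₂: -1, 0, -1, 6, -6, -2, 4
d²: 1, 0, 1, 36, 36, 4, 16; Σd² = 94
ρ = 1 − 6·94/(7·48) = 1 − 564/336 = -0.679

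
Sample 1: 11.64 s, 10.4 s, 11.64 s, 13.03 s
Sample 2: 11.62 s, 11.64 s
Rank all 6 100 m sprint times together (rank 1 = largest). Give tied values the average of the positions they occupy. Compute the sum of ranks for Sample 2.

Sorted (descending): 13.03, 11.64, 11.64, 11.64, 11.62, 10.4
The 3 values of 11.64 occupy positions 2–4 → average rank 3.
Sample 2 values → pooled ranks: 11.62→5, 11.64→3
Rank sum = 5 + 3 = 8

8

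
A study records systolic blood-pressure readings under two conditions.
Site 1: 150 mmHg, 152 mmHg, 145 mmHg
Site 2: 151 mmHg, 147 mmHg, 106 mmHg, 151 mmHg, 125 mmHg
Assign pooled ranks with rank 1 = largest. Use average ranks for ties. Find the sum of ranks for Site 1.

Sorted (descending): 152, 151, 151, 150, 147, 145, 125, 106
The 2 values of 151 occupy positions 2–3 → average rank (2+3)/2 = 2.5.
Site 1 values → pooled ranks: 150→4, 152→1, 145→6
Rank sum = 4 + 1 + 6 = 11

11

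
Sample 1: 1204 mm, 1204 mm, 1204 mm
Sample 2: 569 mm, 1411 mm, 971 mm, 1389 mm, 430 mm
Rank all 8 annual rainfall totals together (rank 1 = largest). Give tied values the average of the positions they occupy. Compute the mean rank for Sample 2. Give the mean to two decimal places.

4.80

Sorted (descending): 1411, 1389, 1204, 1204, 1204, 971, 569, 430
The 3 values of 1204 occupy positions 3–5 → average rank 4.
Sample 2 values → pooled ranks: 569→7, 1411→1, 971→6, 1389→2, 430→8
Mean rank = (7 + 1 + 6 + 2 + 8) / 5 = 4.80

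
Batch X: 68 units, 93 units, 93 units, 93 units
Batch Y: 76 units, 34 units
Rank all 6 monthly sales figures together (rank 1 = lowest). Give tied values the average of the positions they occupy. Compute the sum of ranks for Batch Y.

Sorted (ascending): 34, 68, 76, 93, 93, 93
The 3 values of 93 occupy positions 4–6 → average rank 5.
Batch Y values → pooled ranks: 76→3, 34→1
Rank sum = 3 + 1 = 4

4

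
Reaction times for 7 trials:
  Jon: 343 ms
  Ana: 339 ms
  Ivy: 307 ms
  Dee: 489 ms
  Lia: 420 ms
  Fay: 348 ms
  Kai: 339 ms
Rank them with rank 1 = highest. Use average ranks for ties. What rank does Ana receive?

Sorted (descending): 489, 420, 348, 343, 339, 339, 307
The 2 values of 339 occupy positions 5–6 → average rank (5+6)/2 = 5.5.
Ana has value 339 ms → rank 5.5.

5.5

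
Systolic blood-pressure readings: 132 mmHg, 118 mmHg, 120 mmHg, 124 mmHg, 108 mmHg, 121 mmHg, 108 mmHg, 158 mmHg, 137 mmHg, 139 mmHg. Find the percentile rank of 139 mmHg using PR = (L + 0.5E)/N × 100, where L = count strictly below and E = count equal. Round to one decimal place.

N = 10.
Strictly below 139: 8. Equal to 139: 1.
PR = (8 + 0.5·1)/10 × 100 = 85.0

85.0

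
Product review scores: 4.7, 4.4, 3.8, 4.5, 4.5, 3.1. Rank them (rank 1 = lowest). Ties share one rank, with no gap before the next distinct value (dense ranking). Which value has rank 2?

Sorted (ascending): 3.1, 3.8, 4.4, 4.5, 4.5, 4.7
The 2 values of 4.5 share dense rank 4.
Remaining distinct values take the next consecutive integers.
Rank 2 → value 3.8.

3.8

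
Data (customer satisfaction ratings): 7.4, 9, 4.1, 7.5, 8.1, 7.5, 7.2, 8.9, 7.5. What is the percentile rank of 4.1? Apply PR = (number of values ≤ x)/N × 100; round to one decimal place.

11.1

N = 9.
Strictly below 4.1: 0. Equal to 4.1: 1.
PR = 1/9 × 100 = 11.1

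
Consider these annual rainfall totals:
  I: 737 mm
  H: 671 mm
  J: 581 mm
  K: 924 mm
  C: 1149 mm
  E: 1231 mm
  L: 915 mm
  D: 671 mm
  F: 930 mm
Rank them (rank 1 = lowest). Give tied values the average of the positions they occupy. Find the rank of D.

2.5

Sorted (ascending): 581, 671, 671, 737, 915, 924, 930, 1149, 1231
The 2 values of 671 occupy positions 2–3 → average rank (2+3)/2 = 2.5.
D has value 671 mm → rank 2.5.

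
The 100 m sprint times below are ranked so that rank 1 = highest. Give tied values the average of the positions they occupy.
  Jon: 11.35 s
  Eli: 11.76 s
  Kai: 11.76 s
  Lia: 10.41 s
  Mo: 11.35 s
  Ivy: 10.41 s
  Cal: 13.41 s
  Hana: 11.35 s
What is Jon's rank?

5

Sorted (descending): 13.41, 11.76, 11.76, 11.35, 11.35, 11.35, 10.41, 10.41
The 2 values of 11.76 occupy positions 2–3 → average rank (2+3)/2 = 2.5.
The 3 values of 11.35 occupy positions 4–6 → average rank 5.
The 2 values of 10.41 occupy positions 7–8 → average rank (7+8)/2 = 7.5.
Jon has value 11.35 s → rank 5.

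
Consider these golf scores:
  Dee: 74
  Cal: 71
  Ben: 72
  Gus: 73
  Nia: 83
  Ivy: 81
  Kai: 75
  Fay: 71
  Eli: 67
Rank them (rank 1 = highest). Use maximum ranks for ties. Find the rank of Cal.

Sorted (descending): 83, 81, 75, 74, 73, 72, 71, 71, 67
The 2 values of 71 occupy positions 7–8 → each gets rank 8.
Cal has value 71 → rank 8.

8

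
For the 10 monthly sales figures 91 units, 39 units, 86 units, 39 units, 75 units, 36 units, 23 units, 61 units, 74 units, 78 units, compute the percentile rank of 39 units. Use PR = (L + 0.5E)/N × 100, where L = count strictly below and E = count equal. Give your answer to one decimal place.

N = 10.
Strictly below 39: 2. Equal to 39: 2.
PR = (2 + 0.5·2)/10 × 100 = 30.0

30.0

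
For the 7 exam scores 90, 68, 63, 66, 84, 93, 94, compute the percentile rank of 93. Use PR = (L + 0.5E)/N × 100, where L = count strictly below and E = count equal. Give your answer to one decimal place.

78.6

N = 7.
Strictly below 93: 5. Equal to 93: 1.
PR = (5 + 0.5·1)/7 × 100 = 78.6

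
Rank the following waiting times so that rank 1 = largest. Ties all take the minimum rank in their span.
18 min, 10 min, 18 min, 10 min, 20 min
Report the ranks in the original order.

2, 4, 2, 4, 1

Sorted (descending): 20, 18, 18, 10, 10
The 2 values of 18 occupy positions 2–3 → each gets rank 2.
The 2 values of 10 occupy positions 4–5 → each gets rank 4.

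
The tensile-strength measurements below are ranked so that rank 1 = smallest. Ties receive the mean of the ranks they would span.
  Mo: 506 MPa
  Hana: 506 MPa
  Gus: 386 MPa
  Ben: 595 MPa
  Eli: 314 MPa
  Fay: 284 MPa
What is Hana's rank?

Sorted (ascending): 284, 314, 386, 506, 506, 595
The 2 values of 506 occupy positions 4–5 → average rank (4+5)/2 = 4.5.
Hana has value 506 MPa → rank 4.5.

4.5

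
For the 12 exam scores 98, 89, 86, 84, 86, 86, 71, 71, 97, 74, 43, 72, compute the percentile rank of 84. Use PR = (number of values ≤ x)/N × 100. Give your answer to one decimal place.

50.0

N = 12.
Strictly below 84: 5. Equal to 84: 1.
PR = 6/12 × 100 = 50.0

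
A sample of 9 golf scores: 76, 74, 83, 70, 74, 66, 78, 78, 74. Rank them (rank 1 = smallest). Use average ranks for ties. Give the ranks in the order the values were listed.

6, 4, 9, 2, 4, 1, 7.5, 7.5, 4

Sorted (ascending): 66, 70, 74, 74, 74, 76, 78, 78, 83
The 3 values of 74 occupy positions 3–5 → average rank 4.
The 2 values of 78 occupy positions 7–8 → average rank (7+8)/2 = 7.5.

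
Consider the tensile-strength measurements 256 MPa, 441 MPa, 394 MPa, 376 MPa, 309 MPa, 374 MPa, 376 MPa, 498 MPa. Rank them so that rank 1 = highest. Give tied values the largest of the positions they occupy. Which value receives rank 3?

Sorted (descending): 498, 441, 394, 376, 376, 374, 309, 256
The 2 values of 376 occupy positions 4–5 → each gets rank 5.
Rank 3 → value 394.

394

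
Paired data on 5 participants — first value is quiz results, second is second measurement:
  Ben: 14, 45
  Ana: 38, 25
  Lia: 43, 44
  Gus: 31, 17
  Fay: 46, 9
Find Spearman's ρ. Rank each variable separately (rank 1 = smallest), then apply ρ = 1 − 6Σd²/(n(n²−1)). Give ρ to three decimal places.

Ranks of variable 1: 1, 3, 4, 2, 5
Ranks of variable 2: 5, 3, 4, 2, 1
d = r₁ − r₂: -4, 0, 0, 0, 4
d²: 16, 0, 0, 0, 16; Σd² = 32
ρ = 1 − 6·32/(5·24) = 1 − 192/120 = -0.600

-0.600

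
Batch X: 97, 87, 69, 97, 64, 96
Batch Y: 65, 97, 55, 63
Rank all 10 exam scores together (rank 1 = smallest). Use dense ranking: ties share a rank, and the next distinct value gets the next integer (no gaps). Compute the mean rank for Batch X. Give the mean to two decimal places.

6.17

Sorted (ascending): 55, 63, 64, 65, 69, 87, 96, 97, 97, 97
The 3 values of 97 share dense rank 8.
Remaining distinct values take the next consecutive integers.
Batch X values → pooled ranks: 97→8, 87→6, 69→5, 97→8, 64→3, 96→7
Mean rank = (8 + 6 + 5 + 8 + 3 + 7) / 6 = 6.17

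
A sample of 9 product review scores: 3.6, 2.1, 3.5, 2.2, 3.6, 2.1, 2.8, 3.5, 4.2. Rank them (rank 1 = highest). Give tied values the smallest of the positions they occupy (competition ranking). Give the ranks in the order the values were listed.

Sorted (descending): 4.2, 3.6, 3.6, 3.5, 3.5, 2.8, 2.2, 2.1, 2.1
The 2 values of 3.6 occupy positions 2–3 → each gets rank 2.
The 2 values of 3.5 occupy positions 4–5 → each gets rank 4.
The 2 values of 2.1 occupy positions 8–9 → each gets rank 8.

2, 8, 4, 7, 2, 8, 6, 4, 1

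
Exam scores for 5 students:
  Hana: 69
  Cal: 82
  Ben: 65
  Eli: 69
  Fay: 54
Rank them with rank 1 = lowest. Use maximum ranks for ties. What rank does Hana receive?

Sorted (ascending): 54, 65, 69, 69, 82
The 2 values of 69 occupy positions 3–4 → each gets rank 4.
Hana has value 69 → rank 4.

4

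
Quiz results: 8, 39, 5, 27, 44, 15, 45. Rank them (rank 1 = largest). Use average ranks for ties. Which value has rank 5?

Sorted (descending): 45, 44, 39, 27, 15, 8, 5
No ties — each value takes its position as its rank.
Rank 5 → value 15.

15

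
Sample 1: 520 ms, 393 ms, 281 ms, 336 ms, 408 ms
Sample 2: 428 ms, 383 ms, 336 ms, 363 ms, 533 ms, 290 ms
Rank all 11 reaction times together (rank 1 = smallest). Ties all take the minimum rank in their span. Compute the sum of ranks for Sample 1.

Sorted (ascending): 281, 290, 336, 336, 363, 383, 393, 408, 428, 520, 533
The 2 values of 336 occupy positions 3–4 → each gets rank 3.
Sample 1 values → pooled ranks: 520→10, 393→7, 281→1, 336→3, 408→8
Rank sum = 10 + 7 + 1 + 3 + 8 = 29

29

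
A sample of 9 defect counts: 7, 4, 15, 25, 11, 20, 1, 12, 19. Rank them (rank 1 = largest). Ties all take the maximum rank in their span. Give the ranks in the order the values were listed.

7, 8, 4, 1, 6, 2, 9, 5, 3

Sorted (descending): 25, 20, 19, 15, 12, 11, 7, 4, 1
No ties — each value takes its position as its rank.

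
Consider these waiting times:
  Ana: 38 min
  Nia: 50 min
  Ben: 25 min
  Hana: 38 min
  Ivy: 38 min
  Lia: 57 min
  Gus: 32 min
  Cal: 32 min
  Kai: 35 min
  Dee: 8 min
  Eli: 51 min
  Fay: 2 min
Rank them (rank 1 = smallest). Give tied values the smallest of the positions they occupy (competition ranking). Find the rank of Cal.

4

Sorted (ascending): 2, 8, 25, 32, 32, 35, 38, 38, 38, 50, 51, 57
The 2 values of 32 occupy positions 4–5 → each gets rank 4.
The 3 values of 38 occupy positions 7–9 → each gets rank 7.
Cal has value 32 min → rank 4.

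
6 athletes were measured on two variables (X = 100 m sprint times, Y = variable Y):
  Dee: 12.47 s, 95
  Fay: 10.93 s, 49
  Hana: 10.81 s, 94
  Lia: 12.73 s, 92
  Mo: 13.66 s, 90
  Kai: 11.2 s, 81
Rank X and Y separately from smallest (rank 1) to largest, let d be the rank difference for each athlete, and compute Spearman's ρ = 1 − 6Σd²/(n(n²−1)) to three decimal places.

0.086

Ranks of variable 1: 4, 2, 1, 5, 6, 3
Ranks of variable 2: 6, 1, 5, 4, 3, 2
d = r₁ − r₂: -2, 1, -4, 1, 3, 1
d²: 4, 1, 16, 1, 9, 1; Σd² = 32
ρ = 1 − 6·32/(6·35) = 1 − 192/210 = 0.086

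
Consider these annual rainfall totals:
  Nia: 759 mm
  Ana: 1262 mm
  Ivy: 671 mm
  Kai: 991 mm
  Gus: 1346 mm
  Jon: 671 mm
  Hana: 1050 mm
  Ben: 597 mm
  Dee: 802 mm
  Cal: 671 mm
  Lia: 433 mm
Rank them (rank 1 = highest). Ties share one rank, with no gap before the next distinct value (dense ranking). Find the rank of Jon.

7

Sorted (descending): 1346, 1262, 1050, 991, 802, 759, 671, 671, 671, 597, 433
The 3 values of 671 share dense rank 7.
Remaining distinct values take the next consecutive integers.
Jon has value 671 mm → rank 7.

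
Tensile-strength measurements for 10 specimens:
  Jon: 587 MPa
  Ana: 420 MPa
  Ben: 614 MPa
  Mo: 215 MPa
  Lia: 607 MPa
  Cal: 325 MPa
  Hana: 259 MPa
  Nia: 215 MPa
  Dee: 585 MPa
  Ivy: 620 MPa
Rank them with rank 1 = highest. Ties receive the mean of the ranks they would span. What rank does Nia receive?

Sorted (descending): 620, 614, 607, 587, 585, 420, 325, 259, 215, 215
The 2 values of 215 occupy positions 9–10 → average rank (9+10)/2 = 9.5.
Nia has value 215 MPa → rank 9.5.

9.5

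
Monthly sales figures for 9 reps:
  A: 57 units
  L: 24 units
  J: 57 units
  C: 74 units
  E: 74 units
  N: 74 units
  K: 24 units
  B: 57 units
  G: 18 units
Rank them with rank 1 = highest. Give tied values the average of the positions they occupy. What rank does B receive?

Sorted (descending): 74, 74, 74, 57, 57, 57, 24, 24, 18
The 3 values of 74 occupy positions 1–3 → average rank 2.
The 3 values of 57 occupy positions 4–6 → average rank 5.
The 2 values of 24 occupy positions 7–8 → average rank (7+8)/2 = 7.5.
B has value 57 units → rank 5.

5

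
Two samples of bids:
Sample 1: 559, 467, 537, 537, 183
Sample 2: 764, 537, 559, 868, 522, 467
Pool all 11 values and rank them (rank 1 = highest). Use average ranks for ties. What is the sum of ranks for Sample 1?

Sorted (descending): 868, 764, 559, 559, 537, 537, 537, 522, 467, 467, 183
The 2 values of 559 occupy positions 3–4 → average rank (3+4)/2 = 3.5.
The 3 values of 537 occupy positions 5–7 → average rank 6.
The 2 values of 467 occupy positions 9–10 → average rank (9+10)/2 = 9.5.
Sample 1 values → pooled ranks: 559→3.5, 467→9.5, 537→6, 537→6, 183→11
Rank sum = 3.5 + 9.5 + 6 + 6 + 11 = 36

36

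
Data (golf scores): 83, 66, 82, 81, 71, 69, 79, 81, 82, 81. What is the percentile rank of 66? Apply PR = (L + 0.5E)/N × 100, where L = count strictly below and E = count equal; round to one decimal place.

5.0

N = 10.
Strictly below 66: 0. Equal to 66: 1.
PR = (0 + 0.5·1)/10 × 100 = 5.0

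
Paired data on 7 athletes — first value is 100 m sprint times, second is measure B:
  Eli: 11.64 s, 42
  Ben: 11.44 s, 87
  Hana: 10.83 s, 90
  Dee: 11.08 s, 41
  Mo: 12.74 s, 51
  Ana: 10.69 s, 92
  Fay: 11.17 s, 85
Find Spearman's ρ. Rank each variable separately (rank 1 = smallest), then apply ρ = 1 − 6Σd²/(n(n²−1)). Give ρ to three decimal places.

Ranks of variable 1: 6, 5, 2, 3, 7, 1, 4
Ranks of variable 2: 2, 5, 6, 1, 3, 7, 4
d = r₁ − r₂: 4, 0, -4, 2, 4, -6, 0
d²: 16, 0, 16, 4, 16, 36, 0; Σd² = 88
ρ = 1 − 6·88/(7·48) = 1 − 528/336 = -0.571

-0.571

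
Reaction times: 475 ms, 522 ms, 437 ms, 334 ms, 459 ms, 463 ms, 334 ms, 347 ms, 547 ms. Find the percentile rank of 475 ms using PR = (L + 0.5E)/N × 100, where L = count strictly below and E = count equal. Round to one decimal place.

72.2

N = 9.
Strictly below 475: 6. Equal to 475: 1.
PR = (6 + 0.5·1)/9 × 100 = 72.2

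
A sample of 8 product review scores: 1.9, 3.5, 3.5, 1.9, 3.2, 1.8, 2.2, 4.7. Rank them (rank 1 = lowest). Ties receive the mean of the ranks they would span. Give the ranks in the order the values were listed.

Sorted (ascending): 1.8, 1.9, 1.9, 2.2, 3.2, 3.5, 3.5, 4.7
The 2 values of 1.9 occupy positions 2–3 → average rank (2+3)/2 = 2.5.
The 2 values of 3.5 occupy positions 6–7 → average rank (6+7)/2 = 6.5.

2.5, 6.5, 6.5, 2.5, 5, 1, 4, 8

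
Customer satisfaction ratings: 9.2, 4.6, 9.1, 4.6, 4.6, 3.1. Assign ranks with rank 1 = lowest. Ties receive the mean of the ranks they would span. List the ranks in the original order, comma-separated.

Sorted (ascending): 3.1, 4.6, 4.6, 4.6, 9.1, 9.2
The 3 values of 4.6 occupy positions 2–4 → average rank 3.

6, 3, 5, 3, 3, 1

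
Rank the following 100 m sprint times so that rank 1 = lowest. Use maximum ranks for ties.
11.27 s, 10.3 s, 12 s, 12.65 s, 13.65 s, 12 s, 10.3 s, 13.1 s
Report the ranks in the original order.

Sorted (ascending): 10.3, 10.3, 11.27, 12, 12, 12.65, 13.1, 13.65
The 2 values of 10.3 occupy positions 1–2 → each gets rank 2.
The 2 values of 12 occupy positions 4–5 → each gets rank 5.

3, 2, 5, 6, 8, 5, 2, 7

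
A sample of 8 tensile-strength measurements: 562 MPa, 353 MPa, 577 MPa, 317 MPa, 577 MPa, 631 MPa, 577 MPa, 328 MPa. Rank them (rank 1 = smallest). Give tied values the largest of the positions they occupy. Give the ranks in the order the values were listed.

Sorted (ascending): 317, 328, 353, 562, 577, 577, 577, 631
The 3 values of 577 occupy positions 5–7 → each gets rank 7.

4, 3, 7, 1, 7, 8, 7, 2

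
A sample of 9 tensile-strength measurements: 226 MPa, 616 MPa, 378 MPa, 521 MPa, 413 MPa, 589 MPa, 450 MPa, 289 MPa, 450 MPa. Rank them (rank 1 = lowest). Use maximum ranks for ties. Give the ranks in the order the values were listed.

Sorted (ascending): 226, 289, 378, 413, 450, 450, 521, 589, 616
The 2 values of 450 occupy positions 5–6 → each gets rank 6.

1, 9, 3, 7, 4, 8, 6, 2, 6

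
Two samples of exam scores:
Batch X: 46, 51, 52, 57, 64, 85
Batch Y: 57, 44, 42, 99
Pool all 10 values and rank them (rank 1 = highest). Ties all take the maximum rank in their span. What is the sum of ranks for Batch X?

31

Sorted (descending): 99, 85, 64, 57, 57, 52, 51, 46, 44, 42
The 2 values of 57 occupy positions 4–5 → each gets rank 5.
Batch X values → pooled ranks: 46→8, 51→7, 52→6, 57→5, 64→3, 85→2
Rank sum = 8 + 7 + 6 + 5 + 3 + 2 = 31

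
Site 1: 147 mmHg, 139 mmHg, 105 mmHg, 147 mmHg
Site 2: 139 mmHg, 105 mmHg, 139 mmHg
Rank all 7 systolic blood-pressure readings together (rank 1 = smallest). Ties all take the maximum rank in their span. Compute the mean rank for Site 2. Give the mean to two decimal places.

4.00

Sorted (ascending): 105, 105, 139, 139, 139, 147, 147
The 2 values of 105 occupy positions 1–2 → each gets rank 2.
The 3 values of 139 occupy positions 3–5 → each gets rank 5.
The 2 values of 147 occupy positions 6–7 → each gets rank 7.
Site 2 values → pooled ranks: 139→5, 105→2, 139→5
Mean rank = (5 + 2 + 5) / 3 = 4.00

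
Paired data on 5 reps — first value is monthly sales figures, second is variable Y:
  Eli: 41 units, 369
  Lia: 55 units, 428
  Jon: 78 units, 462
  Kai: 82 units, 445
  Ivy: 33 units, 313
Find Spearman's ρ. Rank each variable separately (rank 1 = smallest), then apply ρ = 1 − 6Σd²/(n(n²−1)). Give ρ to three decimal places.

0.900

Ranks of variable 1: 2, 3, 4, 5, 1
Ranks of variable 2: 2, 3, 5, 4, 1
d = r₁ − r₂: 0, 0, -1, 1, 0
d²: 0, 0, 1, 1, 0; Σd² = 2
ρ = 1 − 6·2/(5·24) = 1 − 12/120 = 0.900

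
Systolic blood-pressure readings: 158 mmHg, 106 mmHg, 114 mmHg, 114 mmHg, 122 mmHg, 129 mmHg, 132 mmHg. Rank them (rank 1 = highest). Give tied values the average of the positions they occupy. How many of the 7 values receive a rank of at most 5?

4

Sorted (descending): 158, 132, 129, 122, 114, 114, 106
The 2 values of 114 occupy positions 5–6 → average rank (5+6)/2 = 5.5.
Ranks ≤ 5: {1, 2, 3, 4} → 4 values.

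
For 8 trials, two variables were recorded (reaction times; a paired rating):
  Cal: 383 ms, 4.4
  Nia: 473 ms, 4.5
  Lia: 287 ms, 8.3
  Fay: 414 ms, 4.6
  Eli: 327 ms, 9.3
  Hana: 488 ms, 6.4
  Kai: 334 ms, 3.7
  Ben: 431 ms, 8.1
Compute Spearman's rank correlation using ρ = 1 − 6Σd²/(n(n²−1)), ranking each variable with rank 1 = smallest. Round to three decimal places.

Ranks of variable 1: 4, 7, 1, 5, 2, 8, 3, 6
Ranks of variable 2: 2, 3, 7, 4, 8, 5, 1, 6
d = r₁ − r₂: 2, 4, -6, 1, -6, 3, 2, 0
d²: 4, 16, 36, 1, 36, 9, 4, 0; Σd² = 106
ρ = 1 − 6·106/(8·63) = 1 − 636/504 = -0.262

-0.262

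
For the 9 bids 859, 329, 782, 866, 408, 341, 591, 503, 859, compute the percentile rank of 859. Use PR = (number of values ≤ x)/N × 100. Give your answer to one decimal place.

N = 9.
Strictly below 859: 6. Equal to 859: 2.
PR = 8/9 × 100 = 88.9

88.9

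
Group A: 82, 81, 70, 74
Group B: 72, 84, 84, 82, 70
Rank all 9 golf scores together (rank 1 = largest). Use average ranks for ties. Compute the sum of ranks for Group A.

Sorted (descending): 84, 84, 82, 82, 81, 74, 72, 70, 70
The 2 values of 84 occupy positions 1–2 → average rank (1+2)/2 = 1.5.
The 2 values of 82 occupy positions 3–4 → average rank (3+4)/2 = 3.5.
The 2 values of 70 occupy positions 8–9 → average rank (8+9)/2 = 8.5.
Group A values → pooled ranks: 82→3.5, 81→5, 70→8.5, 74→6
Rank sum = 3.5 + 5 + 8.5 + 6 = 23

23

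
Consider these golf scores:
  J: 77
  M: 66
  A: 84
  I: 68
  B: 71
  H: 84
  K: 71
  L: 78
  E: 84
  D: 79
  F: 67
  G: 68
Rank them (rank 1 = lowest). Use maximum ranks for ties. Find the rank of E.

12

Sorted (ascending): 66, 67, 68, 68, 71, 71, 77, 78, 79, 84, 84, 84
The 2 values of 68 occupy positions 3–4 → each gets rank 4.
The 2 values of 71 occupy positions 5–6 → each gets rank 6.
The 3 values of 84 occupy positions 10–12 → each gets rank 12.
E has value 84 → rank 12.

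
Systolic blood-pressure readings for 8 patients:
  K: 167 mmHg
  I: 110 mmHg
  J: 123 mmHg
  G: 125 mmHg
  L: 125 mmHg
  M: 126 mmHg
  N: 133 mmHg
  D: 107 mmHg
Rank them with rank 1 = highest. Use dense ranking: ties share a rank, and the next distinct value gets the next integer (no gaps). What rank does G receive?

Sorted (descending): 167, 133, 126, 125, 125, 123, 110, 107
The 2 values of 125 share dense rank 4.
Remaining distinct values take the next consecutive integers.
G has value 125 mmHg → rank 4.

4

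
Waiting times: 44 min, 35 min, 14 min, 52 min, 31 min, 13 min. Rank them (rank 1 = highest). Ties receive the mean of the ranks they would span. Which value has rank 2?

44

Sorted (descending): 52, 44, 35, 31, 14, 13
No ties — each value takes its position as its rank.
Rank 2 → value 44.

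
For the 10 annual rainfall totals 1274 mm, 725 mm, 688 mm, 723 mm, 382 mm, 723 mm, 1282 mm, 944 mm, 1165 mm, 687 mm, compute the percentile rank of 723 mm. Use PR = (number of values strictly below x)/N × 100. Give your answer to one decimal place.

N = 10.
Strictly below 723: 3. Equal to 723: 2.
PR = 3/10 × 100 = 30.0

30.0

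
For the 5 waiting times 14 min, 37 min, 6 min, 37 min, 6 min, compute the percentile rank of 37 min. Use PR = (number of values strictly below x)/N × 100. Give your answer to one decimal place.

60.0

N = 5.
Strictly below 37: 3. Equal to 37: 2.
PR = 3/5 × 100 = 60.0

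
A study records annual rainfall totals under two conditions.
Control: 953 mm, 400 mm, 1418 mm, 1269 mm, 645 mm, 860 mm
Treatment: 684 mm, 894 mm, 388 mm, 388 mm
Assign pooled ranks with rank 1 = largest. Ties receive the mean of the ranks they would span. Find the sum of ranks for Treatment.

29

Sorted (descending): 1418, 1269, 953, 894, 860, 684, 645, 400, 388, 388
The 2 values of 388 occupy positions 9–10 → average rank (9+10)/2 = 9.5.
Treatment values → pooled ranks: 684→6, 894→4, 388→9.5, 388→9.5
Rank sum = 6 + 4 + 9.5 + 9.5 = 29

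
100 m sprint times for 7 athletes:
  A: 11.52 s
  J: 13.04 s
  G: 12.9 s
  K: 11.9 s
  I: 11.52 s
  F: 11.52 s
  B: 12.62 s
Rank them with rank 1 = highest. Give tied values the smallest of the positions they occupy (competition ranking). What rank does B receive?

3

Sorted (descending): 13.04, 12.9, 12.62, 11.9, 11.52, 11.52, 11.52
The 3 values of 11.52 occupy positions 5–7 → each gets rank 5.
B has value 12.62 s → rank 3.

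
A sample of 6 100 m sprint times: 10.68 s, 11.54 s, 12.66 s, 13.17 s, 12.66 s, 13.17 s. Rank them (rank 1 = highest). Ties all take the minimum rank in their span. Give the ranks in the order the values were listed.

6, 5, 3, 1, 3, 1

Sorted (descending): 13.17, 13.17, 12.66, 12.66, 11.54, 10.68
The 2 values of 13.17 occupy positions 1–2 → each gets rank 1.
The 2 values of 12.66 occupy positions 3–4 → each gets rank 3.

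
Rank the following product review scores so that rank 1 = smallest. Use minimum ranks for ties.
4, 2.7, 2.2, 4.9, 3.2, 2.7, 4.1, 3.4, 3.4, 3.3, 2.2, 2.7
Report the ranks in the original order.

Sorted (ascending): 2.2, 2.2, 2.7, 2.7, 2.7, 3.2, 3.3, 3.4, 3.4, 4, 4.1, 4.9
The 2 values of 2.2 occupy positions 1–2 → each gets rank 1.
The 3 values of 2.7 occupy positions 3–5 → each gets rank 3.
The 2 values of 3.4 occupy positions 8–9 → each gets rank 8.

10, 3, 1, 12, 6, 3, 11, 8, 8, 7, 1, 3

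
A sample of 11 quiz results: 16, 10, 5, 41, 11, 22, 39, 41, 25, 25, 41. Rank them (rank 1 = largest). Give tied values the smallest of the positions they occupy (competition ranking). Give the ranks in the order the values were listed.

Sorted (descending): 41, 41, 41, 39, 25, 25, 22, 16, 11, 10, 5
The 3 values of 41 occupy positions 1–3 → each gets rank 1.
The 2 values of 25 occupy positions 5–6 → each gets rank 5.

8, 10, 11, 1, 9, 7, 4, 1, 5, 5, 1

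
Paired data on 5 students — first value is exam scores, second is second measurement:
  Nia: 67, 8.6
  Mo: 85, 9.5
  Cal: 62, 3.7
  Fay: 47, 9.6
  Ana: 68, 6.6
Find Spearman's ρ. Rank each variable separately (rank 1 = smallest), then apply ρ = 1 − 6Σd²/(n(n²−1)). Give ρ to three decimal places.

-0.100

Ranks of variable 1: 3, 5, 2, 1, 4
Ranks of variable 2: 3, 4, 1, 5, 2
d = r₁ − r₂: 0, 1, 1, -4, 2
d²: 0, 1, 1, 16, 4; Σd² = 22
ρ = 1 − 6·22/(5·24) = 1 − 132/120 = -0.100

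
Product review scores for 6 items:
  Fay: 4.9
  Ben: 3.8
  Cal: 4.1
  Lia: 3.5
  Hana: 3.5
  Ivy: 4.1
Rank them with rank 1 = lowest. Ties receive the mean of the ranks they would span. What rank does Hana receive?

Sorted (ascending): 3.5, 3.5, 3.8, 4.1, 4.1, 4.9
The 2 values of 3.5 occupy positions 1–2 → average rank (1+2)/2 = 1.5.
The 2 values of 4.1 occupy positions 4–5 → average rank (4+5)/2 = 4.5.
Hana has value 3.5 → rank 1.5.

1.5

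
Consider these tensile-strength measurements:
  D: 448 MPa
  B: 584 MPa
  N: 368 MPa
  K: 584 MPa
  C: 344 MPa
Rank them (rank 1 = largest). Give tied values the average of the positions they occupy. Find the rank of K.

Sorted (descending): 584, 584, 448, 368, 344
The 2 values of 584 occupy positions 1–2 → average rank (1+2)/2 = 1.5.
K has value 584 MPa → rank 1.5.

1.5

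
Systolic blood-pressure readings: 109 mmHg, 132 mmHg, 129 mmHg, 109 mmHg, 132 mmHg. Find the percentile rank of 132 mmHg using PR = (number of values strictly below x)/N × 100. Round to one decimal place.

N = 5.
Strictly below 132: 3. Equal to 132: 2.
PR = 3/5 × 100 = 60.0

60.0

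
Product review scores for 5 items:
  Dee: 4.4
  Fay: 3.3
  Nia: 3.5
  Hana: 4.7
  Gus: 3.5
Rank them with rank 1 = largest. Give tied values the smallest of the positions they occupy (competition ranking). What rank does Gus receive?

3

Sorted (descending): 4.7, 4.4, 3.5, 3.5, 3.3
The 2 values of 3.5 occupy positions 3–4 → each gets rank 3.
Gus has value 3.5 → rank 3.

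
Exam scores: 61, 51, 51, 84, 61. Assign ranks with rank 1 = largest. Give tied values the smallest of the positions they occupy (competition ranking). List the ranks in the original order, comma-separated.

2, 4, 4, 1, 2

Sorted (descending): 84, 61, 61, 51, 51
The 2 values of 61 occupy positions 2–3 → each gets rank 2.
The 2 values of 51 occupy positions 4–5 → each gets rank 4.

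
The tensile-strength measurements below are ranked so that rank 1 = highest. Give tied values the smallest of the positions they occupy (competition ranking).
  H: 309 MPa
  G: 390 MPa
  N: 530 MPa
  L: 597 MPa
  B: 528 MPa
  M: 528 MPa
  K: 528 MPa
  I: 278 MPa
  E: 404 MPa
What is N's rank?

2

Sorted (descending): 597, 530, 528, 528, 528, 404, 390, 309, 278
The 3 values of 528 occupy positions 3–5 → each gets rank 3.
N has value 530 MPa → rank 2.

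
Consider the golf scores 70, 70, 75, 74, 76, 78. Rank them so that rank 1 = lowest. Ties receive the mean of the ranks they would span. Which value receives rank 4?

75

Sorted (ascending): 70, 70, 74, 75, 76, 78
The 2 values of 70 occupy positions 1–2 → average rank (1+2)/2 = 1.5.
Rank 4 → value 75.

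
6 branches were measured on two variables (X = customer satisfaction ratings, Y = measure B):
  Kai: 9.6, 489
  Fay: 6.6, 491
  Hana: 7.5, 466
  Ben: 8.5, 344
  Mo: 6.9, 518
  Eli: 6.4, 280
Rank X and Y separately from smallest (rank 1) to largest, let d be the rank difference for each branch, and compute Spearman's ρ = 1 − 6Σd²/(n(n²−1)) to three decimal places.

Ranks of variable 1: 6, 2, 4, 5, 3, 1
Ranks of variable 2: 4, 5, 3, 2, 6, 1
d = r₁ − r₂: 2, -3, 1, 3, -3, 0
d²: 4, 9, 1, 9, 9, 0; Σd² = 32
ρ = 1 − 6·32/(6·35) = 1 − 192/210 = 0.086

0.086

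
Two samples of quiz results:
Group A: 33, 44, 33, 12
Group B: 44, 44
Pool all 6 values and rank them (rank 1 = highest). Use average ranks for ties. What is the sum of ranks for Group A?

Sorted (descending): 44, 44, 44, 33, 33, 12
The 3 values of 44 occupy positions 1–3 → average rank 2.
The 2 values of 33 occupy positions 4–5 → average rank (4+5)/2 = 4.5.
Group A values → pooled ranks: 33→4.5, 44→2, 33→4.5, 12→6
Rank sum = 4.5 + 2 + 4.5 + 6 = 17

17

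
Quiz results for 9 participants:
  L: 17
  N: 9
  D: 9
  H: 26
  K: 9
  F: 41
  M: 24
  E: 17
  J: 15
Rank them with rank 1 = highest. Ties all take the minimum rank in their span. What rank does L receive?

Sorted (descending): 41, 26, 24, 17, 17, 15, 9, 9, 9
The 2 values of 17 occupy positions 4–5 → each gets rank 4.
The 3 values of 9 occupy positions 7–9 → each gets rank 7.
L has value 17 → rank 4.

4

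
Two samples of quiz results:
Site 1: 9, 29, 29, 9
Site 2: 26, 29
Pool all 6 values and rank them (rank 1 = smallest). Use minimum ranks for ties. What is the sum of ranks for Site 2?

Sorted (ascending): 9, 9, 26, 29, 29, 29
The 2 values of 9 occupy positions 1–2 → each gets rank 1.
The 3 values of 29 occupy positions 4–6 → each gets rank 4.
Site 2 values → pooled ranks: 26→3, 29→4
Rank sum = 3 + 4 = 7

7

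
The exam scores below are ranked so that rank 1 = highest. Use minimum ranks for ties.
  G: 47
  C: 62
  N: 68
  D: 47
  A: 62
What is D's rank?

4

Sorted (descending): 68, 62, 62, 47, 47
The 2 values of 62 occupy positions 2–3 → each gets rank 2.
The 2 values of 47 occupy positions 4–5 → each gets rank 4.
D has value 47 → rank 4.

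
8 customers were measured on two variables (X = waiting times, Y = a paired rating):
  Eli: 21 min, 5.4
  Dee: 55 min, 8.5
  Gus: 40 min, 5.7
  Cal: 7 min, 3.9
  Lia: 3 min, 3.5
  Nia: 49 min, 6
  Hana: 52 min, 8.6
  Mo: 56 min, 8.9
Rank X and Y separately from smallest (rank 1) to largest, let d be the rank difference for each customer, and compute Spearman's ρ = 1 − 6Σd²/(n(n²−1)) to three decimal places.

Ranks of variable 1: 3, 7, 4, 2, 1, 5, 6, 8
Ranks of variable 2: 3, 6, 4, 2, 1, 5, 7, 8
d = r₁ − r₂: 0, 1, 0, 0, 0, 0, -1, 0
d²: 0, 1, 0, 0, 0, 0, 1, 0; Σd² = 2
ρ = 1 − 6·2/(8·63) = 1 − 12/504 = 0.976

0.976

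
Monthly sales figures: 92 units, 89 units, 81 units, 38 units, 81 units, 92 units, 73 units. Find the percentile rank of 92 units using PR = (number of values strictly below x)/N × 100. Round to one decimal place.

N = 7.
Strictly below 92: 5. Equal to 92: 2.
PR = 5/7 × 100 = 71.4

71.4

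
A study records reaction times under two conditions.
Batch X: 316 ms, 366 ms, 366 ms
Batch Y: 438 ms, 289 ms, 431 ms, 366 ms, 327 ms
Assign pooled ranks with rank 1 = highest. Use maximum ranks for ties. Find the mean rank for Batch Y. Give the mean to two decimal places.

Sorted (descending): 438, 431, 366, 366, 366, 327, 316, 289
The 3 values of 366 occupy positions 3–5 → each gets rank 5.
Batch Y values → pooled ranks: 438→1, 289→8, 431→2, 366→5, 327→6
Mean rank = (1 + 8 + 2 + 5 + 6) / 5 = 4.40

4.40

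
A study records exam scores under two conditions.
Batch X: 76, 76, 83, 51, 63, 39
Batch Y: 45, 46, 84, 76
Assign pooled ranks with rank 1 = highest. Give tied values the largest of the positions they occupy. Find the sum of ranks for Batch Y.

23

Sorted (descending): 84, 83, 76, 76, 76, 63, 51, 46, 45, 39
The 3 values of 76 occupy positions 3–5 → each gets rank 5.
Batch Y values → pooled ranks: 45→9, 46→8, 84→1, 76→5
Rank sum = 9 + 8 + 1 + 5 = 23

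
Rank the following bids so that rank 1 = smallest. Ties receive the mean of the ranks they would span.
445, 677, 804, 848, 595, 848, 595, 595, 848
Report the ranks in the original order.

Sorted (ascending): 445, 595, 595, 595, 677, 804, 848, 848, 848
The 3 values of 595 occupy positions 2–4 → average rank 3.
The 3 values of 848 occupy positions 7–9 → average rank 8.

1, 5, 6, 8, 3, 8, 3, 3, 8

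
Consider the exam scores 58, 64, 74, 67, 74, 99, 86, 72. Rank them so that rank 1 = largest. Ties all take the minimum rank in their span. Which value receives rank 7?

64

Sorted (descending): 99, 86, 74, 74, 72, 67, 64, 58
The 2 values of 74 occupy positions 3–4 → each gets rank 3.
Rank 7 → value 64.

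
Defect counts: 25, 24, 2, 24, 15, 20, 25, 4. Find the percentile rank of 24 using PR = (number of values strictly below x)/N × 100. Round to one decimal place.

N = 8.
Strictly below 24: 4. Equal to 24: 2.
PR = 4/8 × 100 = 50.0

50.0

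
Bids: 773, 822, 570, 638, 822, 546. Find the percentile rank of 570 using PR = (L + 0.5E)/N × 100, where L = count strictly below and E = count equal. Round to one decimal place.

N = 6.
Strictly below 570: 1. Equal to 570: 1.
PR = (1 + 0.5·1)/6 × 100 = 25.0

25.0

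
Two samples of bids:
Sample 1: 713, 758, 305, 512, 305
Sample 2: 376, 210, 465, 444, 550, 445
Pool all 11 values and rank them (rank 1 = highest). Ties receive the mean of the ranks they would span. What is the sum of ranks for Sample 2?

Sorted (descending): 758, 713, 550, 512, 465, 445, 444, 376, 305, 305, 210
The 2 values of 305 occupy positions 9–10 → average rank (9+10)/2 = 9.5.
Sample 2 values → pooled ranks: 376→8, 210→11, 465→5, 444→7, 550→3, 445→6
Rank sum = 8 + 11 + 5 + 7 + 3 + 6 = 40

40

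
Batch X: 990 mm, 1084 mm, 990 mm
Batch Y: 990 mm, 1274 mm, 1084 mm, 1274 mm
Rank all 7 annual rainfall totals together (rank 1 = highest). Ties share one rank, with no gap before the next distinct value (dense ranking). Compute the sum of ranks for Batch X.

Sorted (descending): 1274, 1274, 1084, 1084, 990, 990, 990
The 2 values of 1274 share dense rank 1.
The 2 values of 1084 share dense rank 2.
The 3 values of 990 share dense rank 3.
Batch X values → pooled ranks: 990→3, 1084→2, 990→3
Rank sum = 3 + 2 + 3 = 8

8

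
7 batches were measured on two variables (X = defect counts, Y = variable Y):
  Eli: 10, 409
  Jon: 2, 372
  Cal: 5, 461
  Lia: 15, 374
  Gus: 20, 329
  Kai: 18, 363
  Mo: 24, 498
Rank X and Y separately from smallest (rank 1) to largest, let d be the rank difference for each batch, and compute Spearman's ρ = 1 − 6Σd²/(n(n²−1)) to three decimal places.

-0.036

Ranks of variable 1: 3, 1, 2, 4, 6, 5, 7
Ranks of variable 2: 5, 3, 6, 4, 1, 2, 7
d = r₁ − r₂: -2, -2, -4, 0, 5, 3, 0
d²: 4, 4, 16, 0, 25, 9, 0; Σd² = 58
ρ = 1 − 6·58/(7·48) = 1 − 348/336 = -0.036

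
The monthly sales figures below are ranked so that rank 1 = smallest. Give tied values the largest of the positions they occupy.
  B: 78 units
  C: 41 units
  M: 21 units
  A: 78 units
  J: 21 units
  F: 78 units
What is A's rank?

6

Sorted (ascending): 21, 21, 41, 78, 78, 78
The 2 values of 21 occupy positions 1–2 → each gets rank 2.
The 3 values of 78 occupy positions 4–6 → each gets rank 6.
A has value 78 units → rank 6.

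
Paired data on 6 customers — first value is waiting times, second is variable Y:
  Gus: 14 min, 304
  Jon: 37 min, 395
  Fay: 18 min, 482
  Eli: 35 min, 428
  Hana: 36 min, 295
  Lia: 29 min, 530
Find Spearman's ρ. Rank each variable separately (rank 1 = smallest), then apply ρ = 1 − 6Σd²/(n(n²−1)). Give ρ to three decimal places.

Ranks of variable 1: 1, 6, 2, 4, 5, 3
Ranks of variable 2: 2, 3, 5, 4, 1, 6
d = r₁ − r₂: -1, 3, -3, 0, 4, -3
d²: 1, 9, 9, 0, 16, 9; Σd² = 44
ρ = 1 − 6·44/(6·35) = 1 − 264/210 = -0.257

-0.257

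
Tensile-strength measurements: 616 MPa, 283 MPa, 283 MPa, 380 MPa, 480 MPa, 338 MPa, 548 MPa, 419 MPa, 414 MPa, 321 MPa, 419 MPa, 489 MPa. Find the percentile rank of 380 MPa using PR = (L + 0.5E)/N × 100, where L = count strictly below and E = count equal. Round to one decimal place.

37.5

N = 12.
Strictly below 380: 4. Equal to 380: 1.
PR = (4 + 0.5·1)/12 × 100 = 37.5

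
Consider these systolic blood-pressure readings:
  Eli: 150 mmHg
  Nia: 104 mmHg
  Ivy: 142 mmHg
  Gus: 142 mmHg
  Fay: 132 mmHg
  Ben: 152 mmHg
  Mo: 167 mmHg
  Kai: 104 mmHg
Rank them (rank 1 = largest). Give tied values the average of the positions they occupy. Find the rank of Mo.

1

Sorted (descending): 167, 152, 150, 142, 142, 132, 104, 104
The 2 values of 142 occupy positions 4–5 → average rank (4+5)/2 = 4.5.
The 2 values of 104 occupy positions 7–8 → average rank (7+8)/2 = 7.5.
Mo has value 167 mmHg → rank 1.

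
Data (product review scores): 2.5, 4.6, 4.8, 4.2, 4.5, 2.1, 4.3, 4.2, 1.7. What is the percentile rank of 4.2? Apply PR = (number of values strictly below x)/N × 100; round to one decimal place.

N = 9.
Strictly below 4.2: 3. Equal to 4.2: 2.
PR = 3/9 × 100 = 33.3

33.3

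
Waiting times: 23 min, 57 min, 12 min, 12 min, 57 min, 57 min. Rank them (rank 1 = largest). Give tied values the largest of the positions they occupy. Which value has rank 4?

23

Sorted (descending): 57, 57, 57, 23, 12, 12
The 3 values of 57 occupy positions 1–3 → each gets rank 3.
The 2 values of 12 occupy positions 5–6 → each gets rank 6.
Rank 4 → value 23.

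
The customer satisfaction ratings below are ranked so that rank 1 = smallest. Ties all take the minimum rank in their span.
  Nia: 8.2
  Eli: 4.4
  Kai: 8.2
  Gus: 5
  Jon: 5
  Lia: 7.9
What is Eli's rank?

Sorted (ascending): 4.4, 5, 5, 7.9, 8.2, 8.2
The 2 values of 5 occupy positions 2–3 → each gets rank 2.
The 2 values of 8.2 occupy positions 5–6 → each gets rank 5.
Eli has value 4.4 → rank 1.

1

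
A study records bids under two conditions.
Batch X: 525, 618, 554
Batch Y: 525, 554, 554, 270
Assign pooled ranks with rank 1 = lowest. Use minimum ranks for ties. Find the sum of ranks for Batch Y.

11

Sorted (ascending): 270, 525, 525, 554, 554, 554, 618
The 2 values of 525 occupy positions 2–3 → each gets rank 2.
The 3 values of 554 occupy positions 4–6 → each gets rank 4.
Batch Y values → pooled ranks: 525→2, 554→4, 554→4, 270→1
Rank sum = 2 + 4 + 4 + 1 = 11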